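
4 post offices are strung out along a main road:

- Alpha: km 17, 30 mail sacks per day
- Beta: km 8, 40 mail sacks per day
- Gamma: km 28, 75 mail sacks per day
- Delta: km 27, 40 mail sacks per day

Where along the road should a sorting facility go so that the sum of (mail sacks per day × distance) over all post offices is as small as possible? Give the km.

For a sum of weighted absolute distances on a line, the optimum is the weighted median (not the mean). Total weight W = 185; half-weight = 92.5.
Sort by position and accumulate weight:
  km 8 (Beta, w=40) → cum 40
  km 17 (Alpha, w=30) → cum 70
  km 27 (Delta, w=40) → cum 110  ≥ 92.5 → median here
  km 28 (Gamma, w=75) → cum 185
Optimal location: km 27.

x = 27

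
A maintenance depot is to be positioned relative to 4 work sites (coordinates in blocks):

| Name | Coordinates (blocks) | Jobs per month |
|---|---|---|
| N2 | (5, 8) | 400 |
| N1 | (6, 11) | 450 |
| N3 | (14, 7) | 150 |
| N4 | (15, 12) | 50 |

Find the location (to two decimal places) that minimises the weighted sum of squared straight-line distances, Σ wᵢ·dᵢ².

(7.19, 9.33)

The minimiser of Σwᵢ‖p−pᵢ‖² is the weighted centroid p* = (Σwᵢpᵢ)/(Σwᵢ).
Σwᵢ = 1050.
Σwᵢxᵢ = 400·5 + 450·6 + 150·14 + 50·15 = 7550.
Σwᵢyᵢ = 400·8 + 450·11 + 150·7 + 50·12 = 9800.
x* = 7550/1050 = 7.19, y* = 9800/1050 = 9.33.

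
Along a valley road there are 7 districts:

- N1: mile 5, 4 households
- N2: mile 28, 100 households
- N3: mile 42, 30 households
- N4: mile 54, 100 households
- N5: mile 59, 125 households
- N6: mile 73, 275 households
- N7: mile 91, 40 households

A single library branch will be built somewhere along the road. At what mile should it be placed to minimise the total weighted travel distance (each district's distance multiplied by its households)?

x = 59

For a sum of weighted absolute distances on a line, the optimum is the weighted median (not the mean). Total weight W = 674; half-weight = 337.
Sort by position and accumulate weight:
  mile 5 (N1, w=4) → cum 4
  mile 28 (N2, w=100) → cum 104
  mile 42 (N3, w=30) → cum 134
  mile 54 (N4, w=100) → cum 234
  mile 59 (N5, w=125) → cum 359  ≥ 337 → median here
  mile 73 (N6, w=275) → cum 634
  mile 91 (N7, w=40) → cum 674
Optimal location: mile 59.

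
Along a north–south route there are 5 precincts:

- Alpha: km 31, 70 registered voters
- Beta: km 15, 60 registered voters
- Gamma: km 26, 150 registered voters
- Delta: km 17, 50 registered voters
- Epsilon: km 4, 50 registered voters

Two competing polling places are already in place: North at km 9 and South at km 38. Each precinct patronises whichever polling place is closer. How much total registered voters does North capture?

160

The indifferent point is the midpoint (9+38)/2 = 23.5; precincts left of it (closer to North at 9) go to North, those right go to South.
  Epsilon at 4 (w=50) → North
  Beta at 15 (w=60) → North
  Delta at 17 (w=50) → North
  Gamma at 26 (w=150) → South
  Alpha at 31 (w=70) → South
North captures 160; South captures 220.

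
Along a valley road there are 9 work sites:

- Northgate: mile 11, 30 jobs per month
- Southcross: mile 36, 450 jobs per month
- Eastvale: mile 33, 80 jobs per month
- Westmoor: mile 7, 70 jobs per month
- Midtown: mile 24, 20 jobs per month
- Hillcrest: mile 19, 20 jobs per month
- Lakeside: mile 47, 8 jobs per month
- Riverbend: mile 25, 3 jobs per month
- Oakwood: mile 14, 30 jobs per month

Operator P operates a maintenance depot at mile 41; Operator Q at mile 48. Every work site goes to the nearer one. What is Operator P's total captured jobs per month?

The indifferent point is the midpoint (41+48)/2 = 44.5; work sites left of it (closer to Operator P at 41) go to Operator P, those right go to Operator Q.
  Westmoor at 7 (w=70) → Operator P
  Northgate at 11 (w=30) → Operator P
  Oakwood at 14 (w=30) → Operator P
  Hillcrest at 19 (w=20) → Operator P
  Midtown at 24 (w=20) → Operator P
  Riverbend at 25 (w=3) → Operator P
  Eastvale at 33 (w=80) → Operator P
  Southcross at 36 (w=450) → Operator P
  Lakeside at 47 (w=8) → Operator Q
Operator P captures 703; Operator Q captures 8.

703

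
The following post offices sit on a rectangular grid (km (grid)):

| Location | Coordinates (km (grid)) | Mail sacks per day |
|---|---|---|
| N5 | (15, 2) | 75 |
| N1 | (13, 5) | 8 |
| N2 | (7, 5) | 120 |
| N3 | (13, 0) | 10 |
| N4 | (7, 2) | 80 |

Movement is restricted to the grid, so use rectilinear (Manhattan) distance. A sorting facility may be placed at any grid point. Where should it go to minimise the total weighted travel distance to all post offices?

(7, 2)

Manhattan distance separates: Σwᵢ(|x−xᵢ|+|y−yᵢ|) = Σwᵢ|x−xᵢ| + Σwᵢ|y−yᵢ|, so x and y are optimised independently as 1-D weighted medians.
Total weight W = 293; half = 146.5.
x-coordinate, sorted with cumulative weight:
  x=7 (N2, w=120) cum 120
  x=7 (N4, w=80) cum 200  ← median
  x=13 (N1, w=8) cum 208
  x=13 (N3, w=10) cum 218
  x=15 (N5, w=75) cum 293
⇒ x* = 7
y-coordinate, sorted with cumulative weight:
  y=0 (N3, w=10) cum 10
  y=2 (N5, w=75) cum 85
  y=2 (N4, w=80) cum 165  ← median
  y=5 (N1, w=8) cum 173
  y=5 (N2, w=120) cum 293
⇒ y* = 2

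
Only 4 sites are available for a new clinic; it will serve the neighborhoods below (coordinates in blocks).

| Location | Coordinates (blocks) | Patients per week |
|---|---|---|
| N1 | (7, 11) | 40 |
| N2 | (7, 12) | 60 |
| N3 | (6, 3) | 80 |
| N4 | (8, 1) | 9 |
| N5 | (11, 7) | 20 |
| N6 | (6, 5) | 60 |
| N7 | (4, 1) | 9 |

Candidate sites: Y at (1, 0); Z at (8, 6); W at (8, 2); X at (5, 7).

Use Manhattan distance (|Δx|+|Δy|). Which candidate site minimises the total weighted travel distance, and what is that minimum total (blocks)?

Total weighted distance at each candidate:
  Y (1, 0): total = 3448
  Z (8, 6): total = 1446
  W (8, 2): total = 1814
  X (5, 7): total = 1504
Minimum is at Z with total 1446 blocks.

Z, total 1446 blocks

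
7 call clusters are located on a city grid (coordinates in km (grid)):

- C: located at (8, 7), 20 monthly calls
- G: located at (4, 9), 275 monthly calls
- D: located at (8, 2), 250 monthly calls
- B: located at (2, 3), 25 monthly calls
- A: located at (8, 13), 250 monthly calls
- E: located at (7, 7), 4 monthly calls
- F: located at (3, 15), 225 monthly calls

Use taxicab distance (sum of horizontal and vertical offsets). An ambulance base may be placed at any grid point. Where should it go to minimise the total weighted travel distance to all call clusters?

(4, 9)

Manhattan distance separates: Σwᵢ(|x−xᵢ|+|y−yᵢ|) = Σwᵢ|x−xᵢ| + Σwᵢ|y−yᵢ|, so x and y are optimised independently as 1-D weighted medians.
Total weight W = 1049; half = 524.5.
x-coordinate, sorted with cumulative weight:
  x=2 (B, w=25) cum 25
  x=3 (F, w=225) cum 250
  x=4 (G, w=275) cum 525  ← median
  x=7 (E, w=4) cum 529
  x=8 (C, w=20) cum 549
  x=8 (D, w=250) cum 799
  x=8 (A, w=250) cum 1049
⇒ x* = 4
y-coordinate, sorted with cumulative weight:
  y=2 (D, w=250) cum 250
  y=3 (B, w=25) cum 275
  y=7 (C, w=20) cum 295
  y=7 (E, w=4) cum 299
  y=9 (G, w=275) cum 574  ← median
  y=13 (A, w=250) cum 824
  y=15 (F, w=225) cum 1049
⇒ y* = 9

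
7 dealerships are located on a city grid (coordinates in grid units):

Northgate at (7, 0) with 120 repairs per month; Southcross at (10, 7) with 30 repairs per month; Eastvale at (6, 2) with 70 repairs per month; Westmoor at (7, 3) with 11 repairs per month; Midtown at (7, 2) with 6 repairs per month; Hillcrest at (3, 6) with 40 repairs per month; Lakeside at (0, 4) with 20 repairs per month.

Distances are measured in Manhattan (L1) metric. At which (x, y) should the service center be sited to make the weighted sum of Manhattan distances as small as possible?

(7, 2)

Manhattan distance separates: Σwᵢ(|x−xᵢ|+|y−yᵢ|) = Σwᵢ|x−xᵢ| + Σwᵢ|y−yᵢ|, so x and y are optimised independently as 1-D weighted medians.
Total weight W = 297; half = 148.5.
x-coordinate, sorted with cumulative weight:
  x=0 (Lakeside, w=20) cum 20
  x=3 (Hillcrest, w=40) cum 60
  x=6 (Eastvale, w=70) cum 130
  x=7 (Northgate, w=120) cum 250  ← median
  x=7 (Westmoor, w=11) cum 261
  x=7 (Midtown, w=6) cum 267
  x=10 (Southcross, w=30) cum 297
⇒ x* = 7
y-coordinate, sorted with cumulative weight:
  y=0 (Northgate, w=120) cum 120
  y=2 (Eastvale, w=70) cum 190  ← median
  y=2 (Midtown, w=6) cum 196
  y=3 (Westmoor, w=11) cum 207
  y=4 (Lakeside, w=20) cum 227
  y=6 (Hillcrest, w=40) cum 267
  y=7 (Southcross, w=30) cum 297
⇒ y* = 2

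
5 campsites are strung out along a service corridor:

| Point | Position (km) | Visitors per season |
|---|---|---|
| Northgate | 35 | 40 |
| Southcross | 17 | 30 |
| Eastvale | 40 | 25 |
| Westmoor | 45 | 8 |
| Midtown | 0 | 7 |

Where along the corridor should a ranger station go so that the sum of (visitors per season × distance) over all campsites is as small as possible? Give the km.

x = 35

For a sum of weighted absolute distances on a line, the optimum is the weighted median (not the mean). Total weight W = 110; half-weight = 55.
Sort by position and accumulate weight:
  km 0 (Midtown, w=7) → cum 7
  km 17 (Southcross, w=30) → cum 37
  km 35 (Northgate, w=40) → cum 77  ≥ 55 → median here
  km 40 (Eastvale, w=25) → cum 102
  km 45 (Westmoor, w=8) → cum 110
Optimal location: km 35.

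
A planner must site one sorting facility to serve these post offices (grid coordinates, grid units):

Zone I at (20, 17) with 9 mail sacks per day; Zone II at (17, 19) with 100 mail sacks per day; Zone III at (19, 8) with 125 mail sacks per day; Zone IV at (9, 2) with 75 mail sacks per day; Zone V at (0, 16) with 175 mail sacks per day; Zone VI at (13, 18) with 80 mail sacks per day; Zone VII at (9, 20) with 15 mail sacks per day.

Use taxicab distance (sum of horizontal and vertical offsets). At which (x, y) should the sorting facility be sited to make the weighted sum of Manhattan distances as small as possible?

Manhattan distance separates: Σwᵢ(|x−xᵢ|+|y−yᵢ|) = Σwᵢ|x−xᵢ| + Σwᵢ|y−yᵢ|, so x and y are optimised independently as 1-D weighted medians.
Total weight W = 579; half = 289.5.
x-coordinate, sorted with cumulative weight:
  x=0 (Zone V, w=175) cum 175
  x=9 (Zone IV, w=75) cum 250
  x=9 (Zone VII, w=15) cum 265
  x=13 (Zone VI, w=80) cum 345  ← median
  x=17 (Zone II, w=100) cum 445
  x=19 (Zone III, w=125) cum 570
  x=20 (Zone I, w=9) cum 579
⇒ x* = 13
y-coordinate, sorted with cumulative weight:
  y=2 (Zone IV, w=75) cum 75
  y=8 (Zone III, w=125) cum 200
  y=16 (Zone V, w=175) cum 375  ← median
  y=17 (Zone I, w=9) cum 384
  y=18 (Zone VI, w=80) cum 464
  y=19 (Zone II, w=100) cum 564
  y=20 (Zone VII, w=15) cum 579
⇒ y* = 16

(13, 16)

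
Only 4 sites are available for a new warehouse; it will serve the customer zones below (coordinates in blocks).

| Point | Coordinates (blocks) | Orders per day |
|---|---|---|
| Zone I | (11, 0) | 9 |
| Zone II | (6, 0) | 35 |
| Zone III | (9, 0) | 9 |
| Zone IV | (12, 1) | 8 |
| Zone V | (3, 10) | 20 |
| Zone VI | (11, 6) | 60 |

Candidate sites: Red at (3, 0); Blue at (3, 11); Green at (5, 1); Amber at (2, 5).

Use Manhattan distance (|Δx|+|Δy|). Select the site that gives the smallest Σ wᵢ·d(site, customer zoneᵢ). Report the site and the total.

Green, total 1114 blocks

Total weighted distance at each candidate:
  Red (3, 0): total = 1351
  Blue (3, 11): total = 1766
  Green (5, 1): total = 1114
  Amber (2, 5): total = 1381
Minimum is at Green with total 1114 blocks.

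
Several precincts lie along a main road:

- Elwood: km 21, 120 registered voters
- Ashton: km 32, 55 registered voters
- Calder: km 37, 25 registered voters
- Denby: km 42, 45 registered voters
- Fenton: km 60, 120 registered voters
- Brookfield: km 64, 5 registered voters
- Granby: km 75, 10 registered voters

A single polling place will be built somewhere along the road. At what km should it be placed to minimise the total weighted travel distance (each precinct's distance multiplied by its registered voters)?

For a sum of weighted absolute distances on a line, the optimum is the weighted median (not the mean). Total weight W = 380; half-weight = 190.
Sort by position and accumulate weight:
  km 21 (Elwood, w=120) → cum 120
  km 32 (Ashton, w=55) → cum 175
  km 37 (Calder, w=25) → cum 200  ≥ 190 → median here
  km 42 (Denby, w=45) → cum 245
  km 60 (Fenton, w=120) → cum 365
  km 64 (Brookfield, w=5) → cum 370
  km 75 (Granby, w=10) → cum 380
Optimal location: km 37.

x = 37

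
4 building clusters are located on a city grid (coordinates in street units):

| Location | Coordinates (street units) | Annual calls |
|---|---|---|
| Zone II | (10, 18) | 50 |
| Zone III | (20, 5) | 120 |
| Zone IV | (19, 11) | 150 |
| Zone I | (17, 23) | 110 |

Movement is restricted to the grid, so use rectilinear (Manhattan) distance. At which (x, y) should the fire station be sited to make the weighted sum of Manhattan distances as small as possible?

(19, 11)

Manhattan distance separates: Σwᵢ(|x−xᵢ|+|y−yᵢ|) = Σwᵢ|x−xᵢ| + Σwᵢ|y−yᵢ|, so x and y are optimised independently as 1-D weighted medians.
Total weight W = 430; half = 215.
x-coordinate, sorted with cumulative weight:
  x=10 (Zone II, w=50) cum 50
  x=17 (Zone I, w=110) cum 160
  x=19 (Zone IV, w=150) cum 310  ← median
  x=20 (Zone III, w=120) cum 430
⇒ x* = 19
y-coordinate, sorted with cumulative weight:
  y=5 (Zone III, w=120) cum 120
  y=11 (Zone IV, w=150) cum 270  ← median
  y=18 (Zone II, w=50) cum 320
  y=23 (Zone I, w=110) cum 430
⇒ y* = 11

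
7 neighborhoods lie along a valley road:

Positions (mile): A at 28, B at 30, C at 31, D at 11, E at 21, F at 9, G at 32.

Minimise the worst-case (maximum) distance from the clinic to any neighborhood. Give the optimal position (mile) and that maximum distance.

location 20.5, max distance 11.5

The 1-center on a line is the midpoint of the two extreme points: leftmost at 9, rightmost at 32.
Optimal location = (9 + 32)/2 = 20.5; maximum distance = (32 − 9)/2 = 11.5.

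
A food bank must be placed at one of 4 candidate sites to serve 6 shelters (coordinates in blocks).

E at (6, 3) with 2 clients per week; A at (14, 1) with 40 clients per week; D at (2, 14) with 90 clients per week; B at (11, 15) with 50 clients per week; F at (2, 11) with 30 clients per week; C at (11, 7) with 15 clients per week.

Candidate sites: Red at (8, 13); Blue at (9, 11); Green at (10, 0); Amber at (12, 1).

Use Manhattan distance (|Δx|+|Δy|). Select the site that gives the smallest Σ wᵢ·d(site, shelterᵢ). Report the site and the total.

Red, total 1999 blocks

Total weighted distance at each candidate:
  Red (8, 13): total = 1999
  Blue (9, 11): total = 2122
  Green (10, 0): total = 3684
  Amber (12, 1): total = 3621
Minimum is at Red with total 1999 blocks.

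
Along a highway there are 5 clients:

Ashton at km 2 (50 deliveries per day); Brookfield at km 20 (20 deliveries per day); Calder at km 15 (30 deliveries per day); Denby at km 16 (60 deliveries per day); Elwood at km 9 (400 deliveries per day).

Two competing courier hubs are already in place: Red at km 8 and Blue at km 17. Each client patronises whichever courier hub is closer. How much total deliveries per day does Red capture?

The indifferent point is the midpoint (8+17)/2 = 12.5; clients left of it (closer to Red at 8) go to Red, those right go to Blue.
  Ashton at 2 (w=50) → Red
  Elwood at 9 (w=400) → Red
  Calder at 15 (w=30) → Blue
  Denby at 16 (w=60) → Blue
  Brookfield at 20 (w=20) → Blue
Red captures 450; Blue captures 110.

450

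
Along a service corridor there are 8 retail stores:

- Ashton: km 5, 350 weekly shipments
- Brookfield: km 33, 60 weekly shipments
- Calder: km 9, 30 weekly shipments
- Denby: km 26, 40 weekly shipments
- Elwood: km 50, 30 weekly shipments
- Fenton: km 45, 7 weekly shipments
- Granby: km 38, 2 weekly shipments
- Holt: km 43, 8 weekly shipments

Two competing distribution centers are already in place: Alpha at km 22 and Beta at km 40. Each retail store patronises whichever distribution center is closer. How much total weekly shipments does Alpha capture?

The indifferent point is the midpoint (22+40)/2 = 31; retail stores left of it (closer to Alpha at 22) go to Alpha, those right go to Beta.
  Ashton at 5 (w=350) → Alpha
  Calder at 9 (w=30) → Alpha
  Denby at 26 (w=40) → Alpha
  Brookfield at 33 (w=60) → Beta
  Granby at 38 (w=2) → Beta
  Holt at 43 (w=8) → Beta
  Fenton at 45 (w=7) → Beta
  Elwood at 50 (w=30) → Beta
Alpha captures 420; Beta captures 107.

420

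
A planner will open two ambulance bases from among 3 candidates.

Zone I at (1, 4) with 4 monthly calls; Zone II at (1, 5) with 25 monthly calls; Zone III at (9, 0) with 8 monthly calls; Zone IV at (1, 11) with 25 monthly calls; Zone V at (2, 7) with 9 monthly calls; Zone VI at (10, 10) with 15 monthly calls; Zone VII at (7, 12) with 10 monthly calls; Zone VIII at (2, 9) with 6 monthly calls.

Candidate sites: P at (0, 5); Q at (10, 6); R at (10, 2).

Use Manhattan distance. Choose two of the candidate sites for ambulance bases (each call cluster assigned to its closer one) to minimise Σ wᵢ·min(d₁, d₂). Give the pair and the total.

{P, Q}, total 486

Evaluate every pair (each demand assigned to the nearer of the two):
  {P, Q}: total = 486
  {P, R}: total = 554
  {Q, R}: total = 965
Best pair: {P, Q} with total 486.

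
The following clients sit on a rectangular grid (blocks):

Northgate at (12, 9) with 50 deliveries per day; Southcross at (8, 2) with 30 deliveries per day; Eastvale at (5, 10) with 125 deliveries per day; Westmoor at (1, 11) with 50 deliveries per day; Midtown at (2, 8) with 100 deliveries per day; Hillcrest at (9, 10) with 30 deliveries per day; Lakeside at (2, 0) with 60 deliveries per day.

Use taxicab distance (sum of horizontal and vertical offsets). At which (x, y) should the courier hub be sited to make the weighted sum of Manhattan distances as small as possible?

Manhattan distance separates: Σwᵢ(|x−xᵢ|+|y−yᵢ|) = Σwᵢ|x−xᵢ| + Σwᵢ|y−yᵢ|, so x and y are optimised independently as 1-D weighted medians.
Total weight W = 445; half = 222.5.
x-coordinate, sorted with cumulative weight:
  x=1 (Westmoor, w=50) cum 50
  x=2 (Midtown, w=100) cum 150
  x=2 (Lakeside, w=60) cum 210
  x=5 (Eastvale, w=125) cum 335  ← median
  x=8 (Southcross, w=30) cum 365
  x=9 (Hillcrest, w=30) cum 395
  x=12 (Northgate, w=50) cum 445
⇒ x* = 5
y-coordinate, sorted with cumulative weight:
  y=0 (Lakeside, w=60) cum 60
  y=2 (Southcross, w=30) cum 90
  y=8 (Midtown, w=100) cum 190
  y=9 (Northgate, w=50) cum 240  ← median
  y=10 (Eastvale, w=125) cum 365
  y=10 (Hillcrest, w=30) cum 395
  y=11 (Westmoor, w=50) cum 445
⇒ y* = 9

(5, 9)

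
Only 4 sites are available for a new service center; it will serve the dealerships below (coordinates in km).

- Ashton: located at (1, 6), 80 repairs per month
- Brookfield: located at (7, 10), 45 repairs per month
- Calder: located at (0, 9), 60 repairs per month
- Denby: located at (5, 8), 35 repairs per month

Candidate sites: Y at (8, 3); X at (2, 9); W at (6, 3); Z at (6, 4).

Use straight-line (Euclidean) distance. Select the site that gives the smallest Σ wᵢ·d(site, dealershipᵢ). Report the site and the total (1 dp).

X, total 713.1 km

Total weighted distance at each candidate:
  Y (8, 3): total = 1731.5
  X (2, 9): total = 713.1
  W (6, 3): total = 1472.3
  Z (6, 4): total = 1317.5
Minimum is at X with total 713.1 km.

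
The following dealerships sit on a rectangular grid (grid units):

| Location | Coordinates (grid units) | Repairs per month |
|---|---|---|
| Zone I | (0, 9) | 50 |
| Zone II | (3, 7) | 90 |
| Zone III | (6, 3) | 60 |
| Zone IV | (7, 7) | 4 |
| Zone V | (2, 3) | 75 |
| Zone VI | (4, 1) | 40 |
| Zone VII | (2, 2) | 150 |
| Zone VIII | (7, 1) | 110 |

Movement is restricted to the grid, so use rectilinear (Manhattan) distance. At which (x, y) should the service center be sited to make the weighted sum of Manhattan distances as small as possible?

Manhattan distance separates: Σwᵢ(|x−xᵢ|+|y−yᵢ|) = Σwᵢ|x−xᵢ| + Σwᵢ|y−yᵢ|, so x and y are optimised independently as 1-D weighted medians.
Total weight W = 579; half = 289.5.
x-coordinate, sorted with cumulative weight:
  x=0 (Zone I, w=50) cum 50
  x=2 (Zone V, w=75) cum 125
  x=2 (Zone VII, w=150) cum 275
  x=3 (Zone II, w=90) cum 365  ← median
  x=4 (Zone VI, w=40) cum 405
  x=6 (Zone III, w=60) cum 465
  x=7 (Zone IV, w=4) cum 469
  x=7 (Zone VIII, w=110) cum 579
⇒ x* = 3
y-coordinate, sorted with cumulative weight:
  y=1 (Zone VI, w=40) cum 40
  y=1 (Zone VIII, w=110) cum 150
  y=2 (Zone VII, w=150) cum 300  ← median
  y=3 (Zone III, w=60) cum 360
  y=3 (Zone V, w=75) cum 435
  y=7 (Zone II, w=90) cum 525
  y=7 (Zone IV, w=4) cum 529
  y=9 (Zone I, w=50) cum 579
⇒ y* = 2

(3, 2)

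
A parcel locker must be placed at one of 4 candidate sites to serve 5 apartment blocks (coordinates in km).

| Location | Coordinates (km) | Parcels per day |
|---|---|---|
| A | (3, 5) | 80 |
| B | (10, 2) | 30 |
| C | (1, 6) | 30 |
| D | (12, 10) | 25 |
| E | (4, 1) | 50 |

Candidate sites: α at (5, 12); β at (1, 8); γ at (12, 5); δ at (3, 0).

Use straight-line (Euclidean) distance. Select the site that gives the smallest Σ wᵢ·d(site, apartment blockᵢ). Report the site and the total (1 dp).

Total weighted distance at each candidate:
  α (5, 12): total = 1868.4
  β (1, 8): total = 1333.2
  γ (12, 5): total = 1731.7
  δ (3, 0): total = 1215.2
Minimum is at δ with total 1215.2 km.

δ, total 1215.2 km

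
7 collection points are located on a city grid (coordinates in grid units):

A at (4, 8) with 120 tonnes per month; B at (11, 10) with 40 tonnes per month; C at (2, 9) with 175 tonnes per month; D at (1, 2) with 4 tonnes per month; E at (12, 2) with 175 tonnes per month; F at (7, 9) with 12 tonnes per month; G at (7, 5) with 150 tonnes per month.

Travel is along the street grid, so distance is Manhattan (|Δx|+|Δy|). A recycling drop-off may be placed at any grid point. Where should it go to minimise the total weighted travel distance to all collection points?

(7, 8)

Manhattan distance separates: Σwᵢ(|x−xᵢ|+|y−yᵢ|) = Σwᵢ|x−xᵢ| + Σwᵢ|y−yᵢ|, so x and y are optimised independently as 1-D weighted medians.
Total weight W = 676; half = 338.
x-coordinate, sorted with cumulative weight:
  x=1 (D, w=4) cum 4
  x=2 (C, w=175) cum 179
  x=4 (A, w=120) cum 299
  x=7 (F, w=12) cum 311
  x=7 (G, w=150) cum 461  ← median
  x=11 (B, w=40) cum 501
  x=12 (E, w=175) cum 676
⇒ x* = 7
y-coordinate, sorted with cumulative weight:
  y=2 (D, w=4) cum 4
  y=2 (E, w=175) cum 179
  y=5 (G, w=150) cum 329
  y=8 (A, w=120) cum 449  ← median
  y=9 (C, w=175) cum 624
  y=9 (F, w=12) cum 636
  y=10 (B, w=40) cum 676
⇒ y* = 8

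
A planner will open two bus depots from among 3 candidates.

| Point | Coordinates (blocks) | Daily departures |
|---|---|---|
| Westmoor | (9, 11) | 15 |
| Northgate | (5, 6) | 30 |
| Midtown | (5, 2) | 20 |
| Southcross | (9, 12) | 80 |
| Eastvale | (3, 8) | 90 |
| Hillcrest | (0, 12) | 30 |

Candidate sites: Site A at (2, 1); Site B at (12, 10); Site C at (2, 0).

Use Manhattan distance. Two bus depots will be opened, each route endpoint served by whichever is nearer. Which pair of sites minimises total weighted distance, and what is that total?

{Site A, Site B}, total 1890

Evaluate every pair (each demand assigned to the nearer of the two):
  {Site A, Site B}: total = 1890
  {Site B, Site C}: total = 2060
  {Site A, Site C}: total = 3125
Best pair: {Site A, Site B} with total 1890.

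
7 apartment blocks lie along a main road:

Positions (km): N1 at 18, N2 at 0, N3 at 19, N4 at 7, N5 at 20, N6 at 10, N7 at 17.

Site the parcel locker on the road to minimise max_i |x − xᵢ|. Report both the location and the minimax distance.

location 10, max distance 10

The 1-center on a line is the midpoint of the two extreme points: leftmost at 0, rightmost at 20.
Optimal location = (0 + 20)/2 = 10; maximum distance = (20 − 0)/2 = 10.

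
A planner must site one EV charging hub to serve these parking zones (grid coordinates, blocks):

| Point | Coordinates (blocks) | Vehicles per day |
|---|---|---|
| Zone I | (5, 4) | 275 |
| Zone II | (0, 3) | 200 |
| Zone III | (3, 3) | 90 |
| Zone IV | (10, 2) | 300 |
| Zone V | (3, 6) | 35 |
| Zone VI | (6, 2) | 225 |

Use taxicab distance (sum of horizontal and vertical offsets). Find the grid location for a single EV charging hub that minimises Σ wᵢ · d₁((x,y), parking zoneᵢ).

(5, 3)

Manhattan distance separates: Σwᵢ(|x−xᵢ|+|y−yᵢ|) = Σwᵢ|x−xᵢ| + Σwᵢ|y−yᵢ|, so x and y are optimised independently as 1-D weighted medians.
Total weight W = 1125; half = 562.5.
x-coordinate, sorted with cumulative weight:
  x=0 (Zone II, w=200) cum 200
  x=3 (Zone III, w=90) cum 290
  x=3 (Zone V, w=35) cum 325
  x=5 (Zone I, w=275) cum 600  ← median
  x=6 (Zone VI, w=225) cum 825
  x=10 (Zone IV, w=300) cum 1125
⇒ x* = 5
y-coordinate, sorted with cumulative weight:
  y=2 (Zone IV, w=300) cum 300
  y=2 (Zone VI, w=225) cum 525
  y=3 (Zone II, w=200) cum 725  ← median
  y=3 (Zone III, w=90) cum 815
  y=4 (Zone I, w=275) cum 1090
  y=6 (Zone V, w=35) cum 1125
⇒ y* = 3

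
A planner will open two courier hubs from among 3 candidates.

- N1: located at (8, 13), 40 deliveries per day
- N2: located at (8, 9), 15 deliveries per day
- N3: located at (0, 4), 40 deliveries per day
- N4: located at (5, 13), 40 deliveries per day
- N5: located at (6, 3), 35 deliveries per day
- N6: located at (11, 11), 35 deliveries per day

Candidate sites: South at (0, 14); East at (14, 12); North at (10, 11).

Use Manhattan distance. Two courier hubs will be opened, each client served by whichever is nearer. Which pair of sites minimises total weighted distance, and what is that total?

{South, North}, total 1315

Evaluate every pair (each demand assigned to the nearer of the two):
  {South, North}: total = 1315
  {East, North}: total = 1635
  {South, East}: total = 1790
Best pair: {South, North} with total 1315.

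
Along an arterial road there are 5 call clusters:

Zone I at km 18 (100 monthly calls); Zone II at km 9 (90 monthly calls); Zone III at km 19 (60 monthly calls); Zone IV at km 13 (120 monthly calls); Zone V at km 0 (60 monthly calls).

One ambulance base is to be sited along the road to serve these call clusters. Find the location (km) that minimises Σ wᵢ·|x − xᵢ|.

For a sum of weighted absolute distances on a line, the optimum is the weighted median (not the mean). Total weight W = 430; half-weight = 215.
Sort by position and accumulate weight:
  km 0 (Zone V, w=60) → cum 60
  km 9 (Zone II, w=90) → cum 150
  km 13 (Zone IV, w=120) → cum 270  ≥ 215 → median here
  km 18 (Zone I, w=100) → cum 370
  km 19 (Zone III, w=60) → cum 430
Optimal location: km 13.

x = 13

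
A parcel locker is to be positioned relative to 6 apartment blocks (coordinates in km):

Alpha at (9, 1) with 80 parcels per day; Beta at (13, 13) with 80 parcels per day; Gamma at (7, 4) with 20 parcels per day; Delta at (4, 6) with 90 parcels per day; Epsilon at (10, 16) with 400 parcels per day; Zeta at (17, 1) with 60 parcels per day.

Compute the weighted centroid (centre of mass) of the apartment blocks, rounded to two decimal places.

The minimiser of Σwᵢ‖p−pᵢ‖² is the weighted centroid p* = (Σwᵢpᵢ)/(Σwᵢ).
Σwᵢ = 730.
Σwᵢxᵢ = 80·9 + 80·13 + 20·7 + 90·4 + 400·10 + 60·17 = 7280.
Σwᵢyᵢ = 80·1 + 80·13 + 20·4 + 90·6 + 400·16 + 60·1 = 8200.
x* = 7280/730 = 9.97, y* = 8200/730 = 11.23.

(9.97, 11.23)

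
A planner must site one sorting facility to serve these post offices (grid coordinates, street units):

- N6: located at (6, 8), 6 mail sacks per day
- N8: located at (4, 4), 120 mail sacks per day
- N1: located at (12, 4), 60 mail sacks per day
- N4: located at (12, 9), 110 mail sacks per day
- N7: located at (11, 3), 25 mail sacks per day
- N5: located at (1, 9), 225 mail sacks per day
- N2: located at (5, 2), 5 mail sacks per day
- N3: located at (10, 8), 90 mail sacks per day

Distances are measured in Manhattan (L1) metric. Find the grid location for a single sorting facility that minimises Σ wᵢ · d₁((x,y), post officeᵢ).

(4, 9)

Manhattan distance separates: Σwᵢ(|x−xᵢ|+|y−yᵢ|) = Σwᵢ|x−xᵢ| + Σwᵢ|y−yᵢ|, so x and y are optimised independently as 1-D weighted medians.
Total weight W = 641; half = 320.5.
x-coordinate, sorted with cumulative weight:
  x=1 (N5, w=225) cum 225
  x=4 (N8, w=120) cum 345  ← median
  x=5 (N2, w=5) cum 350
  x=6 (N6, w=6) cum 356
  x=10 (N3, w=90) cum 446
  x=11 (N7, w=25) cum 471
  x=12 (N1, w=60) cum 531
  x=12 (N4, w=110) cum 641
⇒ x* = 4
y-coordinate, sorted with cumulative weight:
  y=2 (N2, w=5) cum 5
  y=3 (N7, w=25) cum 30
  y=4 (N8, w=120) cum 150
  y=4 (N1, w=60) cum 210
  y=8 (N6, w=6) cum 216
  y=8 (N3, w=90) cum 306
  y=9 (N4, w=110) cum 416  ← median
  y=9 (N5, w=225) cum 641
⇒ y* = 9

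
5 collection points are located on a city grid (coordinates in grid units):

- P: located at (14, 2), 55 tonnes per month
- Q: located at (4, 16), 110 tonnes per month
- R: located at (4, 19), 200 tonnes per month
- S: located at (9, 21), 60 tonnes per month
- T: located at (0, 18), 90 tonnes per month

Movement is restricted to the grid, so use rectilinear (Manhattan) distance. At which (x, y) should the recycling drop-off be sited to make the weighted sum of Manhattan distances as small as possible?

Manhattan distance separates: Σwᵢ(|x−xᵢ|+|y−yᵢ|) = Σwᵢ|x−xᵢ| + Σwᵢ|y−yᵢ|, so x and y are optimised independently as 1-D weighted medians.
Total weight W = 515; half = 257.5.
x-coordinate, sorted with cumulative weight:
  x=0 (T, w=90) cum 90
  x=4 (Q, w=110) cum 200
  x=4 (R, w=200) cum 400  ← median
  x=9 (S, w=60) cum 460
  x=14 (P, w=55) cum 515
⇒ x* = 4
y-coordinate, sorted with cumulative weight:
  y=2 (P, w=55) cum 55
  y=16 (Q, w=110) cum 165
  y=18 (T, w=90) cum 255
  y=19 (R, w=200) cum 455  ← median
  y=21 (S, w=60) cum 515
⇒ y* = 19

(4, 19)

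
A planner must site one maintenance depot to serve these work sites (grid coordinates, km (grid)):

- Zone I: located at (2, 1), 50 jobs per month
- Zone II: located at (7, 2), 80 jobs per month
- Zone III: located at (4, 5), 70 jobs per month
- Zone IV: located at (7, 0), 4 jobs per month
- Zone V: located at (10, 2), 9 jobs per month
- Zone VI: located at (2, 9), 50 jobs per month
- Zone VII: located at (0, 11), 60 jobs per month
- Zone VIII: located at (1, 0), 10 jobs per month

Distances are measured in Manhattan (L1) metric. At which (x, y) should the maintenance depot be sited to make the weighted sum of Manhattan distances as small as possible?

Manhattan distance separates: Σwᵢ(|x−xᵢ|+|y−yᵢ|) = Σwᵢ|x−xᵢ| + Σwᵢ|y−yᵢ|, so x and y are optimised independently as 1-D weighted medians.
Total weight W = 333; half = 166.5.
x-coordinate, sorted with cumulative weight:
  x=0 (Zone VII, w=60) cum 60
  x=1 (Zone VIII, w=10) cum 70
  x=2 (Zone I, w=50) cum 120
  x=2 (Zone VI, w=50) cum 170  ← median
  x=4 (Zone III, w=70) cum 240
  x=7 (Zone II, w=80) cum 320
  x=7 (Zone IV, w=4) cum 324
  x=10 (Zone V, w=9) cum 333
⇒ x* = 2
y-coordinate, sorted with cumulative weight:
  y=0 (Zone IV, w=4) cum 4
  y=0 (Zone VIII, w=10) cum 14
  y=1 (Zone I, w=50) cum 64
  y=2 (Zone II, w=80) cum 144
  y=2 (Zone V, w=9) cum 153
  y=5 (Zone III, w=70) cum 223  ← median
  y=9 (Zone VI, w=50) cum 273
  y=11 (Zone VII, w=60) cum 333
⇒ y* = 5

(2, 5)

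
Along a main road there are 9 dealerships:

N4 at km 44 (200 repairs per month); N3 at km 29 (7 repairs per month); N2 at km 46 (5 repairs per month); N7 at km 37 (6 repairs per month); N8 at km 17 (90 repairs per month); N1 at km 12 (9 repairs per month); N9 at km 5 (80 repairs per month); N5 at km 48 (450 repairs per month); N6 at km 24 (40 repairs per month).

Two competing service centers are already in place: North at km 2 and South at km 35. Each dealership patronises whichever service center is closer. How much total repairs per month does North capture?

179

The indifferent point is the midpoint (2+35)/2 = 18.5; dealerships left of it (closer to North at 2) go to North, those right go to South.
  N9 at 5 (w=80) → North
  N1 at 12 (w=9) → North
  N8 at 17 (w=90) → North
  N6 at 24 (w=40) → South
  N3 at 29 (w=7) → South
  N7 at 37 (w=6) → South
  N4 at 44 (w=200) → South
  N2 at 46 (w=5) → South
  N5 at 48 (w=450) → South
North captures 179; South captures 708.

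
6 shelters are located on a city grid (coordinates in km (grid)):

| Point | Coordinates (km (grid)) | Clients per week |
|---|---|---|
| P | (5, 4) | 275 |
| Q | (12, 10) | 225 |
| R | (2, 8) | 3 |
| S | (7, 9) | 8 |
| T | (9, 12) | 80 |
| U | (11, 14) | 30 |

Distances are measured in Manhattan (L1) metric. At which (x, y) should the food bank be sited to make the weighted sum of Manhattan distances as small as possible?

(9, 10)

Manhattan distance separates: Σwᵢ(|x−xᵢ|+|y−yᵢ|) = Σwᵢ|x−xᵢ| + Σwᵢ|y−yᵢ|, so x and y are optimised independently as 1-D weighted medians.
Total weight W = 621; half = 310.5.
x-coordinate, sorted with cumulative weight:
  x=2 (R, w=3) cum 3
  x=5 (P, w=275) cum 278
  x=7 (S, w=8) cum 286
  x=9 (T, w=80) cum 366  ← median
  x=11 (U, w=30) cum 396
  x=12 (Q, w=225) cum 621
⇒ x* = 9
y-coordinate, sorted with cumulative weight:
  y=4 (P, w=275) cum 275
  y=8 (R, w=3) cum 278
  y=9 (S, w=8) cum 286
  y=10 (Q, w=225) cum 511  ← median
  y=12 (T, w=80) cum 591
  y=14 (U, w=30) cum 621
⇒ y* = 10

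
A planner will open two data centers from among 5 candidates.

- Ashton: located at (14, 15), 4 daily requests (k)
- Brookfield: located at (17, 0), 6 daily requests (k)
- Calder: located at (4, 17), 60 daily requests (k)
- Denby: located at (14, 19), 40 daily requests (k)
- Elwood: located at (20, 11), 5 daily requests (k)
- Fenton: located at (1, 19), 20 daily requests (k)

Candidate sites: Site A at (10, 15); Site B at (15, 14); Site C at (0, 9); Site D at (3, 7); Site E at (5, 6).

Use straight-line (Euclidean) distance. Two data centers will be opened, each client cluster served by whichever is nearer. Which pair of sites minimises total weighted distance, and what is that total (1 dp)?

Evaluate every pair (each demand assigned to the nearer of the two):
  {Site A, Site B}: total = 900.1
  {Site A, Site E}: total = 953.1
  {Site A, Site D}: total = 966.5
  {Site A, Site C}: total = 971.9
  {Site B, Site C}: total = 1061.3
  {Site B, Site D}: total = 1169.9
  {Site B, Site E}: total = 1254.0
  {Site C, Site E}: total = 1580.6
  {Site C, Site D}: total = 1624.4
  {Site D, Site E}: total = 1689.2
Best pair: {Site A, Site B} with total 900.1.

{Site A, Site B}, total 900.1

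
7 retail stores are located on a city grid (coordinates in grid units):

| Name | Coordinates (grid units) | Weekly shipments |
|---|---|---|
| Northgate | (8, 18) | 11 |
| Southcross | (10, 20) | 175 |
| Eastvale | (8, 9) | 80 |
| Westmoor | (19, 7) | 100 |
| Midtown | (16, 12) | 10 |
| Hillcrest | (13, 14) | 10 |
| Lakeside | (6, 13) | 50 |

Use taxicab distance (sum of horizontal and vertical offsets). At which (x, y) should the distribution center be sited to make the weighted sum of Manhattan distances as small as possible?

(10, 13)

Manhattan distance separates: Σwᵢ(|x−xᵢ|+|y−yᵢ|) = Σwᵢ|x−xᵢ| + Σwᵢ|y−yᵢ|, so x and y are optimised independently as 1-D weighted medians.
Total weight W = 436; half = 218.
x-coordinate, sorted with cumulative weight:
  x=6 (Lakeside, w=50) cum 50
  x=8 (Northgate, w=11) cum 61
  x=8 (Eastvale, w=80) cum 141
  x=10 (Southcross, w=175) cum 316  ← median
  x=13 (Hillcrest, w=10) cum 326
  x=16 (Midtown, w=10) cum 336
  x=19 (Westmoor, w=100) cum 436
⇒ x* = 10
y-coordinate, sorted with cumulative weight:
  y=7 (Westmoor, w=100) cum 100
  y=9 (Eastvale, w=80) cum 180
  y=12 (Midtown, w=10) cum 190
  y=13 (Lakeside, w=50) cum 240  ← median
  y=14 (Hillcrest, w=10) cum 250
  y=18 (Northgate, w=11) cum 261
  y=20 (Southcross, w=175) cum 436
⇒ y* = 13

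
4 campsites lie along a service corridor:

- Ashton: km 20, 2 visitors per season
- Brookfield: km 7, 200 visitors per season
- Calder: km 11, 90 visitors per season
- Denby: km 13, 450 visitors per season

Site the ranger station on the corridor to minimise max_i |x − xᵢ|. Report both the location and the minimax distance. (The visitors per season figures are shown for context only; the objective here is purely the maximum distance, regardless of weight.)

location 13.5, max distance 6.5

The 1-center on a line is the midpoint of the two extreme points: leftmost at 7, rightmost at 20.
Optimal location = (7 + 20)/2 = 13.5; maximum distance = (20 − 7)/2 = 6.5.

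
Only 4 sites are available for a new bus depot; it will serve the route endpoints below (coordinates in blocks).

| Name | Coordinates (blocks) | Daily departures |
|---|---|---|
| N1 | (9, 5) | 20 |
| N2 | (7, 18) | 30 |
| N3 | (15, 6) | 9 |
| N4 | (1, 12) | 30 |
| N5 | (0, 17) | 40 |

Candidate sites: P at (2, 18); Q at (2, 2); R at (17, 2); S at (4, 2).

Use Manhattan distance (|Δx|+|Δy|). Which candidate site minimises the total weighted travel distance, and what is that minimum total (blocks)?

Total weighted distance at each candidate:
  P (2, 18): total = 1105
  Q (2, 2): total = 1993
  R (17, 2): total = 3114
  S (4, 2): total = 2015
Minimum is at P with total 1105 blocks.

P, total 1105 blocks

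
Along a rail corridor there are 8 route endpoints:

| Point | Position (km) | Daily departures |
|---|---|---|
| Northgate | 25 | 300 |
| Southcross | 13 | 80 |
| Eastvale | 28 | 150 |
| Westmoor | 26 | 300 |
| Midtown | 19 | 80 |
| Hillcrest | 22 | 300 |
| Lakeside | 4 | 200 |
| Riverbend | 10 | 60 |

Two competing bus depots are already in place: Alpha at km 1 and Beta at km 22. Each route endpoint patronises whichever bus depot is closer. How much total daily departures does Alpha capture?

The indifferent point is the midpoint (1+22)/2 = 11.5; route endpoints left of it (closer to Alpha at 1) go to Alpha, those right go to Beta.
  Lakeside at 4 (w=200) → Alpha
  Riverbend at 10 (w=60) → Alpha
  Southcross at 13 (w=80) → Beta
  Midtown at 19 (w=80) → Beta
  Hillcrest at 22 (w=300) → Beta
  Northgate at 25 (w=300) → Beta
  Westmoor at 26 (w=300) → Beta
  Eastvale at 28 (w=150) → Beta
Alpha captures 260; Beta captures 1210.

260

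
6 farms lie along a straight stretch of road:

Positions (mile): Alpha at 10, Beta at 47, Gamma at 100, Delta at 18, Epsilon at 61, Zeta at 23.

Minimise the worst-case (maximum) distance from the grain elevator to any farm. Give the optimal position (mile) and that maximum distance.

The 1-center on a line is the midpoint of the two extreme points: leftmost at 10, rightmost at 100.
Optimal location = (10 + 100)/2 = 55; maximum distance = (100 − 10)/2 = 45.

location 55, max distance 45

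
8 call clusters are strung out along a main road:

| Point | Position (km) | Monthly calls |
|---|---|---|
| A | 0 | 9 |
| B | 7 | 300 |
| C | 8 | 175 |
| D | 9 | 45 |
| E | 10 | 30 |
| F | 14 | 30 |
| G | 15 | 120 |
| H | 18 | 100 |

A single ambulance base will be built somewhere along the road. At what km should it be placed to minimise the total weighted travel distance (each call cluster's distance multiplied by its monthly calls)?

x = 8

For a sum of weighted absolute distances on a line, the optimum is the weighted median (not the mean). Total weight W = 809; half-weight = 404.5.
Sort by position and accumulate weight:
  km 0 (A, w=9) → cum 9
  km 7 (B, w=300) → cum 309
  km 8 (C, w=175) → cum 484  ≥ 404.5 → median here
  km 9 (D, w=45) → cum 529
  km 10 (E, w=30) → cum 559
  km 14 (F, w=30) → cum 589
  km 15 (G, w=120) → cum 709
  km 18 (H, w=100) → cum 809
Optimal location: km 8.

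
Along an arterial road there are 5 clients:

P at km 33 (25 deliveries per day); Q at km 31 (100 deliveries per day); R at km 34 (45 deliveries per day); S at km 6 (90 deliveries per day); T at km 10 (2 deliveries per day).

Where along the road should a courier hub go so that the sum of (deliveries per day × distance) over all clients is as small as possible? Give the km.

For a sum of weighted absolute distances on a line, the optimum is the weighted median (not the mean). Total weight W = 262; half-weight = 131.
Sort by position and accumulate weight:
  km 6 (S, w=90) → cum 90
  km 10 (T, w=2) → cum 92
  km 31 (Q, w=100) → cum 192  ≥ 131 → median here
  km 33 (P, w=25) → cum 217
  km 34 (R, w=45) → cum 262
Optimal location: km 31.

x = 31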